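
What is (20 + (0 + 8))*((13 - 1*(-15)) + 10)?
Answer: 1064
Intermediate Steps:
(20 + (0 + 8))*((13 - 1*(-15)) + 10) = (20 + 8)*((13 + 15) + 10) = 28*(28 + 10) = 28*38 = 1064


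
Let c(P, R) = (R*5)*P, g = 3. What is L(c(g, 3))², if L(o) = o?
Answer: 2025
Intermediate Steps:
c(P, R) = 5*P*R (c(P, R) = (5*R)*P = 5*P*R)
L(c(g, 3))² = (5*3*3)² = 45² = 2025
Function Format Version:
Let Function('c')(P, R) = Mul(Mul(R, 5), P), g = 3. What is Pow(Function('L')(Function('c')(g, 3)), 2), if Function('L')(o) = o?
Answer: 2025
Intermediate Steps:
Function('c')(P, R) = Mul(5, P, R) (Function('c')(P, R) = Mul(Mul(5, R), P) = Mul(5, P, R))
Pow(Function('L')(Function('c')(g, 3)), 2) = Pow(Mul(5, 3, 3), 2) = Pow(45, 2) = 2025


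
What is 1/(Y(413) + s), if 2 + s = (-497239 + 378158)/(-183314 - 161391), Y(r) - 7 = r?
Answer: 344705/144205771 ≈ 0.0023904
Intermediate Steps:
Y(r) = 7 + r
s = -570329/344705 (s = -2 + (-497239 + 378158)/(-183314 - 161391) = -2 - 119081/(-344705) = -2 - 119081*(-1/344705) = -2 + 119081/344705 = -570329/344705 ≈ -1.6545)
1/(Y(413) + s) = 1/((7 + 413) - 570329/344705) = 1/(420 - 570329/344705) = 1/(144205771/344705) = 344705/144205771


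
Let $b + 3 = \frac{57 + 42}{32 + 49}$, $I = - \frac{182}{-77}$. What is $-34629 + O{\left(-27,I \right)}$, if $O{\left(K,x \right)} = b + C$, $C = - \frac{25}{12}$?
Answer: $- \frac{1246783}{36} \approx -34633.0$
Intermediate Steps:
$I = \frac{26}{11}$ ($I = \left(-182\right) \left(- \frac{1}{77}\right) = \frac{26}{11} \approx 2.3636$)
$b = - \frac{16}{9}$ ($b = -3 + \frac{57 + 42}{32 + 49} = -3 + \frac{99}{81} = -3 + 99 \cdot \frac{1}{81} = -3 + \frac{11}{9} = - \frac{16}{9} \approx -1.7778$)
$C = - \frac{25}{12}$ ($C = \left(-25\right) \frac{1}{12} = - \frac{25}{12} \approx -2.0833$)
$O{\left(K,x \right)} = - \frac{139}{36}$ ($O{\left(K,x \right)} = - \frac{16}{9} - \frac{25}{12} = - \frac{139}{36}$)
$-34629 + O{\left(-27,I \right)} = -34629 - \frac{139}{36} = - \frac{1246783}{36}$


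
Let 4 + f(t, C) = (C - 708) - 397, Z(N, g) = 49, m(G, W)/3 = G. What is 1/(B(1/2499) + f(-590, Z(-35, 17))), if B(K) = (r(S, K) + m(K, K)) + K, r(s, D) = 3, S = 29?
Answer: -2499/2641439 ≈ -0.00094607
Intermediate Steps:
m(G, W) = 3*G
f(t, C) = -1109 + C (f(t, C) = -4 + ((C - 708) - 397) = -4 + ((-708 + C) - 397) = -4 + (-1105 + C) = -1109 + C)
B(K) = 3 + 4*K (B(K) = (3 + 3*K) + K = 3 + 4*K)
1/(B(1/2499) + f(-590, Z(-35, 17))) = 1/((3 + 4/2499) + (-1109 + 49)) = 1/((3 + 4*(1/2499)) - 1060) = 1/((3 + 4/2499) - 1060) = 1/(7501/2499 - 1060) = 1/(-2641439/2499) = -2499/2641439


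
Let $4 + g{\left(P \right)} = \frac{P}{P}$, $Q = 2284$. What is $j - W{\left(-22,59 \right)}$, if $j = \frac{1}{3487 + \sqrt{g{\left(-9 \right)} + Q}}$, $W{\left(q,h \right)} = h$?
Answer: $- \frac{717252905}{12156888} - \frac{\sqrt{2281}}{12156888} \approx -59.0$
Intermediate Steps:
$g{\left(P \right)} = -3$ ($g{\left(P \right)} = -4 + \frac{P}{P} = -4 + 1 = -3$)
$j = \frac{1}{3487 + \sqrt{2281}}$ ($j = \frac{1}{3487 + \sqrt{-3 + 2284}} = \frac{1}{3487 + \sqrt{2281}} \approx 0.0002829$)
$j - W{\left(-22,59 \right)} = \left(\frac{3487}{12156888} - \frac{\sqrt{2281}}{12156888}\right) - 59 = - \frac{717252905}{12156888} - \frac{\sqrt{2281}}{12156888}$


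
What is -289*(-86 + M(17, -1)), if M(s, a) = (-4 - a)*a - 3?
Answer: 24854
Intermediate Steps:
M(s, a) = -3 + a*(-4 - a) (M(s, a) = a*(-4 - a) - 3 = -3 + a*(-4 - a))
-289*(-86 + M(17, -1)) = -289*(-86 + (-3 - 1*(-1)² - 4*(-1))) = -289*(-86 + (-3 - 1*1 + 4)) = -289*(-86 + (-3 - 1 + 4)) = -289*(-86 + 0) = -289*(-86) = 24854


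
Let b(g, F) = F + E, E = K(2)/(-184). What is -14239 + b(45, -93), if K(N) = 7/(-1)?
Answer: -2637081/184 ≈ -14332.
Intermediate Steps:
K(N) = -7 (K(N) = -1*7 = -7)
E = 7/184 (E = -7/(-184) = -7*(-1/184) = 7/184 ≈ 0.038043)
b(g, F) = 7/184 + F (b(g, F) = F + 7/184 = 7/184 + F)
-14239 + b(45, -93) = -14239 + (7/184 - 93) = -14239 - 17105/184 = -2637081/184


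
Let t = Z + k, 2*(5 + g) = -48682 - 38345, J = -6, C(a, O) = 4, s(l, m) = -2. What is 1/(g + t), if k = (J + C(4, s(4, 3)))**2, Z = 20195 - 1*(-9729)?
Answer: -2/27181 ≈ -7.3581e-5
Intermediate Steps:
Z = 29924 (Z = 20195 + 9729 = 29924)
k = 4 (k = (-6 + 4)**2 = (-2)**2 = 4)
g = -87037/2 (g = -5 + (-48682 - 38345)/2 = -5 + (1/2)*(-87027) = -5 - 87027/2 = -87037/2 ≈ -43519.)
t = 29928 (t = 29924 + 4 = 29928)
1/(g + t) = 1/(-87037/2 + 29928) = 1/(-27181/2) = -2/27181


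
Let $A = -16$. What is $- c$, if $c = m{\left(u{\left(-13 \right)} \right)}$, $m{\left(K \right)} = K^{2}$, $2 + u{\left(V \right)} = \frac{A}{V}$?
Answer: $- \frac{100}{169} \approx -0.59172$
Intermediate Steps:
$u{\left(V \right)} = -2 - \frac{16}{V}$
$c = \frac{100}{169}$ ($c = \left(-2 - \frac{16}{-13}\right)^{2} = \left(-2 - - \frac{16}{13}\right)^{2} = \left(-2 + \frac{16}{13}\right)^{2} = \left(- \frac{10}{13}\right)^{2} = \frac{100}{169} \approx 0.59172$)
$- c = \left(-1\right) \frac{100}{169} = - \frac{100}{169}$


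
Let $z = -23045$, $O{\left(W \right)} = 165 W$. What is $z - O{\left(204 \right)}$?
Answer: $-56705$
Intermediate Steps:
$z - O{\left(204 \right)} = -23045 - 165 \cdot 204 = -23045 - 33660 = -56705$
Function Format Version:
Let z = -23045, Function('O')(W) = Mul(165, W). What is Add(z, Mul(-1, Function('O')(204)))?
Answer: -56705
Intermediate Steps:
Add(z, Mul(-1, Function('O')(204))) = Add(-23045, Mul(-1, Mul(165, 204))) = Add(-23045, Mul(-1, 33660)) = Add(-23045, -33660) = -56705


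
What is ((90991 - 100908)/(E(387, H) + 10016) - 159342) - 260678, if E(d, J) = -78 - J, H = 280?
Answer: -4056563077/9658 ≈ -4.2002e+5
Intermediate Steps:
((90991 - 100908)/(E(387, H) + 10016) - 159342) - 260678 = ((90991 - 100908)/((-78 - 1*280) + 10016) - 159342) - 260678 = (-9917/((-78 - 280) + 10016) - 159342) - 260678 = (-9917/(-358 + 10016) - 159342) - 260678 = (-9917/9658 - 159342) - 260678 = -1538934953/9658 - 260678 = -4056563077/9658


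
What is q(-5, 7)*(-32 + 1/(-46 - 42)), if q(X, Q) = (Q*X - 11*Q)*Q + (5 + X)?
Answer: 276066/11 ≈ 25097.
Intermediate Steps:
q(X, Q) = 5 + X + Q*(-11*Q + Q*X) (q(X, Q) = (-11*Q + Q*X)*Q + (5 + X) = Q*(-11*Q + Q*X) + (5 + X) = 5 + X + Q*(-11*Q + Q*X))
q(-5, 7)*(-32 + 1/(-46 - 42)) = (5 - 5 - 11*7² - 5*7²)*(-32 + 1/(-46 - 42)) = (5 - 5 - 11*49 - 5*49)*(-32 + 1/(-88)) = (5 - 5 - 539 - 245)*(-32 - 1/88) = -784*(-2817/88) = 276066/11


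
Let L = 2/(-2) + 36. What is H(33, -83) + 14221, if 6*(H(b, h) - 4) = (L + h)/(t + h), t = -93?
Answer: 312951/22 ≈ 14225.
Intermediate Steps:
L = 35 (L = 2*(-½) + 36 = -1 + 36 = 35)
H(b, h) = 4 + (35 + h)/(6*(-93 + h)) (H(b, h) = 4 + ((35 + h)/(-93 + h))/6 = 4 + (35 + h)/(6*(-93 + h)))
H(33, -83) + 14221 = (-2197 + 25*(-83))/(6*(-93 - 83)) + 14221 = (⅙)*(-2197 - 2075)/(-176) + 14221 = (⅙)*(-1/176)*(-4272) + 14221 = 89/22 + 14221 = 312951/22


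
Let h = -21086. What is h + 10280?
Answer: -10806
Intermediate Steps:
h + 10280 = -21086 + 10280 = -10806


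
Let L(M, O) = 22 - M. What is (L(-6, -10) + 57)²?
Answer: 7225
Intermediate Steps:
(L(-6, -10) + 57)² = ((22 - 1*(-6)) + 57)² = ((22 + 6) + 57)² = (28 + 57)² = 85² = 7225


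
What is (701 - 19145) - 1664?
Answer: -20108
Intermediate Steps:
(701 - 19145) - 1664 = -18444 - 1664 = -20108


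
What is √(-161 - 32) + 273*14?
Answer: 3822 + I*√193 ≈ 3822.0 + 13.892*I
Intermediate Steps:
√(-161 - 32) + 273*14 = √(-193) + 3822 = I*√193 + 3822 = 3822 + I*√193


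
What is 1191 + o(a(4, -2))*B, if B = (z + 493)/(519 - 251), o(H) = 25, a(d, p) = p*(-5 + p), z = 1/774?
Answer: 256591087/207432 ≈ 1237.0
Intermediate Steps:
z = 1/774 ≈ 0.0012920
B = 381583/207432 (B = (1/774 + 493)/(519 - 251) = (381583/774)/268 = (381583/774)*(1/268) = 381583/207432 ≈ 1.8396)
1191 + o(a(4, -2))*B = 1191 + 25*(381583/207432) = 1191 + 9539575/207432 = 256591087/207432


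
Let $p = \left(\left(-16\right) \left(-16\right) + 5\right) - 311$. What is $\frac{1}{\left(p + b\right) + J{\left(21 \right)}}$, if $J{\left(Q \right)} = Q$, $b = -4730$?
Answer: $- \frac{1}{4759} \approx -0.00021013$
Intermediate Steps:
$p = -50$ ($p = \left(256 + 5\right) - 311 = 261 - 311 = -50$)
$\frac{1}{\left(p + b\right) + J{\left(21 \right)}} = \frac{1}{\left(-50 - 4730\right) + 21} = \frac{1}{-4780 + 21} = \frac{1}{-4759} = - \frac{1}{4759}$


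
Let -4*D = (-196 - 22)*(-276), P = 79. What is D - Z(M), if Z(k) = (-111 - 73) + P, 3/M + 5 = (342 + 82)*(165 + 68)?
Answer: -14937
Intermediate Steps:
D = -15042 (D = -(-196 - 22)*(-276)/4 = -(-109)*(-276)/2 = -1/4*60168 = -15042)
M = 1/32929 (M = 3/(-5 + (342 + 82)*(165 + 68)) = 3/(-5 + 424*233) = 3/(-5 + 98792) = 3/98787 = 3*(1/98787) = 1/32929 ≈ 3.0368e-5)
Z(k) = -105 (Z(k) = (-111 - 73) + 79 = -184 + 79 = -105)
D - Z(M) = -15042 - 1*(-105) = -15042 + 105 = -14937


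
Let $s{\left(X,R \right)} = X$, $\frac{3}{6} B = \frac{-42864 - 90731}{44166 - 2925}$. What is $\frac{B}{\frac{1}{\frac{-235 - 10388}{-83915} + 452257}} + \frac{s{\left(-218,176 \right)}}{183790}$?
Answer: $- \frac{186366176777328597407}{63604913167185} \approx -2.9301 \cdot 10^{6}$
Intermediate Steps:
$B = - \frac{267190}{41241}$ ($B = 2 \frac{-42864 - 90731}{44166 - 2925} = 2 \left(- \frac{133595}{41241}\right) = - \frac{267190}{41241} \approx -6.4787$)
$\frac{B}{\frac{1}{\frac{-235 - 10388}{-83915} + 452257}} + \frac{s{\left(-218,176 \right)}}{183790} = - \frac{267190}{41241 \frac{1}{\frac{-235 - 10388}{-83915} + 452257}} - \frac{218}{183790} = - \frac{267190}{41241 \frac{1}{\left(-235 - 10388\right) \left(- \frac{1}{83915}\right) + 452257}} - \frac{109}{91895} = - \frac{267190}{41241 \frac{1}{\left(-10623\right) \left(- \frac{1}{83915}\right) + 452257}} - \frac{109}{91895} = - \frac{267190}{41241 \frac{1}{\frac{10623}{83915} + 452257}} - \frac{109}{91895} = - \frac{267190}{41241 \frac{1}{\frac{37951156778}{83915}}} - \frac{109}{91895} = - \frac{267190}{41241 \cdot \frac{83915}{37951156778}} - \frac{109}{91895} = \left(- \frac{267190}{41241}\right) \frac{37951156778}{83915} - \frac{109}{91895} = - \frac{2028033915902764}{692147703} - \frac{109}{91895} = - \frac{186366176777328597407}{63604913167185}$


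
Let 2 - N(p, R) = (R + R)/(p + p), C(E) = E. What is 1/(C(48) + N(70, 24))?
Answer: 35/1738 ≈ 0.020138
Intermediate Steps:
N(p, R) = 2 - R/p (N(p, R) = 2 - (R + R)/(p + p) = 2 - 2*R/(2*p) = 2 - 2*R*1/(2*p) = 2 - R/p)
1/(C(48) + N(70, 24)) = 1/(48 + (2 - 1*24/70)) = 1/(48 + (2 - 1*24*1/70)) = 1/(48 + (2 - 12/35)) = 1/(48 + 58/35) = 1/(1738/35) = 35/1738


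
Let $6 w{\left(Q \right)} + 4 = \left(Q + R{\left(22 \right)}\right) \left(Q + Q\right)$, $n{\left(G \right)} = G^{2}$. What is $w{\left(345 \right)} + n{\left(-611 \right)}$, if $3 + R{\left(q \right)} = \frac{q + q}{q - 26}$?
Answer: $\frac{1234156}{3} \approx 4.1139 \cdot 10^{5}$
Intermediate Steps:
$R{\left(q \right)} = -3 + \frac{2 q}{-26 + q}$ ($R{\left(q \right)} = -3 + \frac{q + q}{q - 26} = -3 + \frac{2 q}{-26 + q}$)
$w{\left(Q \right)} = - \frac{2}{3} + \frac{Q \left(-14 + Q\right)}{3}$ ($w{\left(Q \right)} = - \frac{2}{3} + \frac{\left(Q + \frac{78 - 22}{-26 + 22}\right) \left(Q + Q\right)}{6} = - \frac{2}{3} + \frac{\left(Q + \frac{78 - 22}{-4}\right) 2 Q}{6} = - \frac{2}{3} + \frac{\left(Q - 14\right) 2 Q}{6} = - \frac{2}{3} + \frac{\left(-14 + Q\right) 2 Q}{6} = - \frac{2}{3} + \frac{2 Q \left(-14 + Q\right)}{6} = - \frac{2}{3} + \frac{Q \left(-14 + Q\right)}{3}$)
$w{\left(345 \right)} + n{\left(-611 \right)} = \left(- \frac{2}{3} - 1610 + \frac{345^{2}}{3}\right) + \left(-611\right)^{2} = \left(- \frac{2}{3} - 1610 + \frac{1}{3} \cdot 119025\right) + 373321 = \left(- \frac{2}{3} - 1610 + 39675\right) + 373321 = \frac{114193}{3} + 373321 = \frac{1234156}{3}$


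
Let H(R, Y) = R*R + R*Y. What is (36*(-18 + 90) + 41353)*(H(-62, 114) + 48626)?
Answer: 1995190890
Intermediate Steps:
H(R, Y) = R² + R*Y
(36*(-18 + 90) + 41353)*(H(-62, 114) + 48626) = (36*(-18 + 90) + 41353)*(-62*(-62 + 114) + 48626) = (36*72 + 41353)*(-62*52 + 48626) = (2592 + 41353)*(-3224 + 48626) = 43945*45402 = 1995190890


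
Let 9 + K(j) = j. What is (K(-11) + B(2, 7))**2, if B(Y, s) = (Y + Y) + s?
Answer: 81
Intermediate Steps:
B(Y, s) = s + 2*Y (B(Y, s) = 2*Y + s = s + 2*Y)
K(j) = -9 + j
(K(-11) + B(2, 7))**2 = ((-9 - 11) + (7 + 2*2))**2 = (-20 + (7 + 4))**2 = (-20 + 11)**2 = (-9)**2 = 81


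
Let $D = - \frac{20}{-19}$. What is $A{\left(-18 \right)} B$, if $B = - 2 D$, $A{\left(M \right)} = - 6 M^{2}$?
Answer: $\frac{77760}{19} \approx 4092.6$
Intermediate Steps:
$D = \frac{20}{19}$ ($D = \left(-20\right) \left(- \frac{1}{19}\right) = \frac{20}{19} \approx 1.0526$)
$B = - \frac{40}{19}$ ($B = \left(-2\right) \frac{20}{19} = - \frac{40}{19} \approx -2.1053$)
$A{\left(-18 \right)} B = - 6 \left(-18\right)^{2} \left(- \frac{40}{19}\right) = \left(-6\right) 324 \left(- \frac{40}{19}\right) = \left(-1944\right) \left(- \frac{40}{19}\right) = \frac{77760}{19}$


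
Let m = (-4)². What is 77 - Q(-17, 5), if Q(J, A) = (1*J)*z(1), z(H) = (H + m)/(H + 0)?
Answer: 366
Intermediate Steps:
m = 16
z(H) = (16 + H)/H (z(H) = (H + 16)/(H + 0) = (16 + H)/H)
Q(J, A) = 17*J (Q(J, A) = (1*J)*((16 + 1)/1) = J*(1*17) = J*17 = 17*J)
77 - Q(-17, 5) = 77 - 17*(-17) = 77 - 1*(-289) = 77 + 289 = 366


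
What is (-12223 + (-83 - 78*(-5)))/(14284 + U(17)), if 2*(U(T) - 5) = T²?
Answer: -23832/28867 ≈ -0.82558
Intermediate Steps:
U(T) = 5 + T²/2
(-12223 + (-83 - 78*(-5)))/(14284 + U(17)) = (-12223 + (-83 - 78*(-5)))/(14284 + (5 + (½)*17²)) = (-12223 + (-83 + 390))/(14284 + (5 + (½)*289)) = (-12223 + 307)/(14284 + (5 + 289/2)) = -11916/(14284 + 299/2) = -11916/28867/2 = -11916*2/28867 = -23832/28867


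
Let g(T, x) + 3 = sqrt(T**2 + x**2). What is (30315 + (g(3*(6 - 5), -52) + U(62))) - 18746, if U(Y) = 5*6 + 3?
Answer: 11599 + sqrt(2713) ≈ 11651.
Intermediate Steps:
U(Y) = 33 (U(Y) = 30 + 3 = 33)
g(T, x) = -3 + sqrt(T**2 + x**2)
(30315 + (g(3*(6 - 5), -52) + U(62))) - 18746 = (30315 + ((-3 + sqrt((3*(6 - 5))**2 + (-52)**2)) + 33)) - 18746 = (30315 + ((-3 + sqrt((3*1)**2 + 2704)) + 33)) - 18746 = (30315 + ((-3 + sqrt(3**2 + 2704)) + 33)) - 18746 = (30315 + ((-3 + sqrt(9 + 2704)) + 33)) - 18746 = (30315 + ((-3 + sqrt(2713)) + 33)) - 18746 = (30315 + (30 + sqrt(2713))) - 18746 = (30345 + sqrt(2713)) - 18746 = 11599 + sqrt(2713)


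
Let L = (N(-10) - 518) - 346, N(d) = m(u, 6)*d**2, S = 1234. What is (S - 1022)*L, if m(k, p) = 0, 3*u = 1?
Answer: -183168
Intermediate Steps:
u = 1/3 (u = (1/3)*1 = 1/3 ≈ 0.33333)
N(d) = 0 (N(d) = 0*d**2 = 0)
L = -864 (L = (0 - 518) - 346 = -518 - 346 = -864)
(S - 1022)*L = (1234 - 1022)*(-864) = 212*(-864) = -183168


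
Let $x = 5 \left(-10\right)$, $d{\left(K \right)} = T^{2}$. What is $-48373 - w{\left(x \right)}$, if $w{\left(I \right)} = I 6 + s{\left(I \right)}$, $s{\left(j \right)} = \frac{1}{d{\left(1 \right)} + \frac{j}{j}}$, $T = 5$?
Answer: $- \frac{1249899}{26} \approx -48073.0$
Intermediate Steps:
$d{\left(K \right)} = 25$ ($d{\left(K \right)} = 5^{2} = 25$)
$x = -50$
$s{\left(j \right)} = \frac{1}{26}$ ($s{\left(j \right)} = \frac{1}{25 + \frac{j}{j}} = \frac{1}{25 + 1} = \frac{1}{26}$)
$w{\left(I \right)} = \frac{1}{26} + 6 I$ ($w{\left(I \right)} = I 6 + \frac{1}{26} = 6 I + \frac{1}{26} = \frac{1}{26} + 6 I$)
$-48373 - w{\left(x \right)} = -48373 - \left(\frac{1}{26} + 6 \left(-50\right)\right) = -48373 - \left(\frac{1}{26} - 300\right) = -48373 - - \frac{7799}{26} = -48373 + \frac{7799}{26} = - \frac{1249899}{26}$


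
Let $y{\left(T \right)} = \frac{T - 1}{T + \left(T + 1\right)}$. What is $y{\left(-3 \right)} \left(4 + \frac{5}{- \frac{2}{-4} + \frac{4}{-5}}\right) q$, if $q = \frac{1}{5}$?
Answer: $- \frac{152}{75} \approx -2.0267$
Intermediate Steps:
$q = \frac{1}{5} \approx 0.2$
$y{\left(T \right)} = \frac{-1 + T}{1 + 2 T}$ ($y{\left(T \right)} = \frac{-1 + T}{T + \left(1 + T\right)} = \frac{-1 + T}{1 + 2 T}$)
$y{\left(-3 \right)} \left(4 + \frac{5}{- \frac{2}{-4} + \frac{4}{-5}}\right) q = \frac{-1 - 3}{1 + 2 \left(-3\right)} \left(4 + \frac{5}{- \frac{2}{-4} + \frac{4}{-5}}\right) \frac{1}{5} = \frac{1}{1 - 6} \left(-4\right) \left(4 + \frac{5}{\left(-2\right) \left(- \frac{1}{4}\right) + 4 \left(- \frac{1}{5}\right)}\right) \frac{1}{5} = \frac{1}{-5} \left(-4\right) \left(4 + \frac{5}{\frac{1}{2} - \frac{4}{5}}\right) \frac{1}{5} = \left(- \frac{1}{5}\right) \left(-4\right) \left(4 + \frac{5}{- \frac{3}{10}}\right) \frac{1}{5} = \frac{4 \left(4 + 5 \left(- \frac{10}{3}\right)\right) \frac{1}{5}}{5} = \frac{4 \left(4 - \frac{50}{3}\right) \frac{1}{5}}{5} = \frac{4 \left(\left(- \frac{38}{3}\right) \frac{1}{5}\right)}{5} = \frac{4}{5} \left(- \frac{38}{15}\right) = - \frac{152}{75}$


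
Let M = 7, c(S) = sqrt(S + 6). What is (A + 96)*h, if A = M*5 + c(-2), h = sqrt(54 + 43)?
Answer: 133*sqrt(97) ≈ 1309.9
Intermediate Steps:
h = sqrt(97) ≈ 9.8489
c(S) = sqrt(6 + S)
A = 37 (A = 7*5 + sqrt(6 - 2) = 35 + sqrt(4) = 35 + 2 = 37)
(A + 96)*h = (37 + 96)*sqrt(97) = 133*sqrt(97)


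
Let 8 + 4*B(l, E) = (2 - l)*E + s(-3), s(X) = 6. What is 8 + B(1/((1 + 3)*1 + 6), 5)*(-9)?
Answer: -71/8 ≈ -8.8750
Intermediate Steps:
B(l, E) = -½ + E*(2 - l)/4 (B(l, E) = -2 + ((2 - l)*E + 6)/4 = -2 + (E*(2 - l) + 6)/4 = -2 + (6 + E*(2 - l))/4 = -2 + (3/2 + E*(2 - l)/4) = -½ + E*(2 - l)/4)
8 + B(1/((1 + 3)*1 + 6), 5)*(-9) = 8 + (-½ + (½)*5 - ¼*5/((1 + 3)*1 + 6))*(-9) = 8 + (-½ + 5/2 - ¼*5/(4*1 + 6))*(-9) = 8 + (-½ + 5/2 - ¼*5/(4 + 6))*(-9) = 8 + (-½ + 5/2 - ¼*5/10)*(-9) = 8 + (-½ + 5/2 - ¼*5*⅒)*(-9) = 8 + (-½ + 5/2 - ⅛)*(-9) = 8 + (15/8)*(-9) = 8 - 135/8 = -71/8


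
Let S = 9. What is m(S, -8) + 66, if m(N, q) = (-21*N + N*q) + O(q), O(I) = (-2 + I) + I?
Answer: -213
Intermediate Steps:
O(I) = -2 + 2*I
m(N, q) = -2 - 21*N + 2*q + N*q (m(N, q) = (-21*N + N*q) + (-2 + 2*q) = -2 - 21*N + 2*q + N*q)
m(S, -8) + 66 = (-2 - 21*9 + 2*(-8) + 9*(-8)) + 66 = (-2 - 189 - 16 - 72) + 66 = -279 + 66 = -213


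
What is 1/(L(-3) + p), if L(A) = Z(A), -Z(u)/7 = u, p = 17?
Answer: 1/38 ≈ 0.026316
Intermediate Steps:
Z(u) = -7*u
L(A) = -7*A
1/(L(-3) + p) = 1/(-7*(-3) + 17) = 1/(21 + 17) = 1/38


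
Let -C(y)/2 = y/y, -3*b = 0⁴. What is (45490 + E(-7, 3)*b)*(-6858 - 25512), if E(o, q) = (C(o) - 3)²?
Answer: -1472511300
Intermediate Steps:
b = 0 (b = -⅓*0⁴ = -⅓*0 = 0)
C(y) = -2 (C(y) = -2*y/y = -2*1 = -2)
E(o, q) = 25 (E(o, q) = (-2 - 3)² = (-5)² = 25)
(45490 + E(-7, 3)*b)*(-6858 - 25512) = (45490 + 25*0)*(-6858 - 25512) = (45490 + 0)*(-32370) = 45490*(-32370) = -1472511300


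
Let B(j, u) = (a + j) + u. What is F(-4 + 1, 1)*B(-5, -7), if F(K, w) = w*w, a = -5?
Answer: -17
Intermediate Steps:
B(j, u) = -5 + j + u (B(j, u) = (-5 + j) + u = -5 + j + u)
F(K, w) = w²
F(-4 + 1, 1)*B(-5, -7) = 1²*(-5 - 5 - 7) = 1*(-17) = -17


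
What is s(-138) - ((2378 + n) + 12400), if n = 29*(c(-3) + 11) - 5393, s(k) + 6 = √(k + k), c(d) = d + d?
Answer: -9536 + 2*I*√69 ≈ -9536.0 + 16.613*I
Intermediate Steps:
c(d) = 2*d
s(k) = -6 + √2*√k (s(k) = -6 + √(k + k) = -6 + √(2*k) = -6 + √2*√k)
n = -5248 (n = 29*(2*(-3) + 11) - 5393 = 29*(-6 + 11) - 5393 = 29*5 - 5393 = 145 - 5393 = -5248)
s(-138) - ((2378 + n) + 12400) = (-6 + √2*√(-138)) - ((2378 - 5248) + 12400) = (-6 + √2*(I*√138)) - (-2870 + 12400) = (-6 + 2*I*√69) - 1*9530 = (-6 + 2*I*√69) - 9530 = -9536 + 2*I*√69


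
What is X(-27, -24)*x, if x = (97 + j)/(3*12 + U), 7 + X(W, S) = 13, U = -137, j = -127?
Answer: 180/101 ≈ 1.7822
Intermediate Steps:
X(W, S) = 6 (X(W, S) = -7 + 13 = 6)
x = 30/101 (x = (97 - 127)/(3*12 - 137) = -30/(36 - 137) = -30/(-101) = -30*(-1/101) = 30/101 ≈ 0.29703)
X(-27, -24)*x = 6*(30/101) = 180/101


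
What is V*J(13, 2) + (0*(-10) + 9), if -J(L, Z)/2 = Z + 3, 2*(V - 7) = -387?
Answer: 1874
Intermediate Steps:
V = -373/2 (V = 7 + (½)*(-387) = 7 - 387/2 = -373/2 ≈ -186.50)
J(L, Z) = -6 - 2*Z (J(L, Z) = -2*(Z + 3) = -2*(3 + Z) = -6 - 2*Z)
V*J(13, 2) + (0*(-10) + 9) = -373*(-6 - 2*2)/2 + (0*(-10) + 9) = -373*(-6 - 4)/2 + (0 + 9) = -373/2*(-10) + 9 = 1865 + 9 = 1874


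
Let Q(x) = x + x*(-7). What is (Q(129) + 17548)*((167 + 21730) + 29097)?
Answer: 855373356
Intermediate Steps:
Q(x) = -6*x (Q(x) = x - 7*x = -6*x)
(Q(129) + 17548)*((167 + 21730) + 29097) = (-6*129 + 17548)*((167 + 21730) + 29097) = (-774 + 17548)*(21897 + 29097) = 16774*50994 = 855373356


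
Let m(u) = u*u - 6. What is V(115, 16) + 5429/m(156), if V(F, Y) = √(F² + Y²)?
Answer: 5429/24330 + √13481 ≈ 116.33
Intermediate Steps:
m(u) = -6 + u² (m(u) = u² - 6 = -6 + u²)
V(115, 16) + 5429/m(156) = √(115² + 16²) + 5429/(-6 + 156²) = √(13225 + 256) + 5429/(-6 + 24336) = √13481 + 5429/24330 = 5429/24330 + √13481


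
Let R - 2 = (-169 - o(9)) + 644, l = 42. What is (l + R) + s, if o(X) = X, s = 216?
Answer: 726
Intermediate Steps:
R = 468 (R = 2 + ((-169 - 1*9) + 644) = 2 + ((-169 - 9) + 644) = 2 + (-178 + 644) = 2 + 466 = 468)
(l + R) + s = (42 + 468) + 216 = 510 + 216 = 726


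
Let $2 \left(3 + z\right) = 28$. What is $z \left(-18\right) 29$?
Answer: $-5742$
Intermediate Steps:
$z = 11$ ($z = -3 + \frac{1}{2} \cdot 28 = -3 + 14 = 11$)
$z \left(-18\right) 29 = 11 \left(-18\right) 29 = \left(-198\right) 29 = -5742$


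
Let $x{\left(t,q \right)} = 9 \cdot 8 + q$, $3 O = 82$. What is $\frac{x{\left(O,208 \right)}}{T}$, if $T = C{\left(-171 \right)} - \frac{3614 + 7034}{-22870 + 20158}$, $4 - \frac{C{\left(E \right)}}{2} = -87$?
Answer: $\frac{94920}{63029} \approx 1.506$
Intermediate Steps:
$O = \frac{82}{3}$ ($O = \frac{1}{3} \cdot 82 = \frac{82}{3} \approx 27.333$)
$C{\left(E \right)} = 182$ ($C{\left(E \right)} = 8 - -174 = 8 + 174 = 182$)
$x{\left(t,q \right)} = 72 + q$
$T = \frac{63029}{339}$ ($T = 182 - \frac{3614 + 7034}{-22870 + 20158} = 182 - \frac{10648}{-2712} = 182 - 10648 \left(- \frac{1}{2712}\right) = 182 - - \frac{1331}{339} = 182 + \frac{1331}{339} = \frac{63029}{339} \approx 185.93$)
$\frac{x{\left(O,208 \right)}}{T} = \frac{72 + 208}{\frac{63029}{339}} = 280 \cdot \frac{339}{63029} = \frac{94920}{63029}$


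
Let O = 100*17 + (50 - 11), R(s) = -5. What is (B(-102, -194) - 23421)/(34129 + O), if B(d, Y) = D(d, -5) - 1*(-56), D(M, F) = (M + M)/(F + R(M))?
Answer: -116723/179340 ≈ -0.65085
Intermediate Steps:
O = 1739 (O = 1700 + 39 = 1739)
D(M, F) = 2*M/(-5 + F) (D(M, F) = (M + M)/(F - 5) = (2*M)/(-5 + F) = 2*M/(-5 + F))
B(d, Y) = 56 - d/5 (B(d, Y) = 2*d/(-5 - 5) - 1*(-56) = 2*d/(-10) + 56 = 2*d*(-⅒) + 56 = -d/5 + 56 = 56 - d/5)
(B(-102, -194) - 23421)/(34129 + O) = ((56 - ⅕*(-102)) - 23421)/(34129 + 1739) = ((56 + 102/5) - 23421)/35868 = (382/5 - 23421)*(1/35868) = -116723/5*1/35868 = -116723/179340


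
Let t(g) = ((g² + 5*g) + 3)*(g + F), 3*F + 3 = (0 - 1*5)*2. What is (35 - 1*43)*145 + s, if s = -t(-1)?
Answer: -3496/3 ≈ -1165.3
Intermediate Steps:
F = -13/3 (F = -1 + ((0 - 1*5)*2)/3 = -1 + ((0 - 5)*2)/3 = -1 + (-5*2)/3 = -1 + (⅓)*(-10) = -1 - 10/3 = -13/3 ≈ -4.3333)
t(g) = (-13/3 + g)*(3 + g² + 5*g) (t(g) = ((g² + 5*g) + 3)*(g - 13/3) = (3 + g² + 5*g)*(-13/3 + g) = (-13/3 + g)*(3 + g² + 5*g))
s = -16/3 (s = -(-13 + (-1)³ - 56/3*(-1) + (⅔)*(-1)²) = -(-13 - 1 + 56/3 + (⅔)*1) = -(-13 - 1 + 56/3 + ⅔) = -1*16/3 = -16/3 ≈ -5.3333)
(35 - 1*43)*145 + s = (35 - 1*43)*145 - 16/3 = (35 - 43)*145 - 16/3 = -8*145 - 16/3 = -1160 - 16/3 = -3496/3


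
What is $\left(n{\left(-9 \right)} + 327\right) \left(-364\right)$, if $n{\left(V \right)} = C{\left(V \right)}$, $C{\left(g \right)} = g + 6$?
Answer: $-117936$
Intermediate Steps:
$C{\left(g \right)} = 6 + g$
$n{\left(V \right)} = 6 + V$
$\left(n{\left(-9 \right)} + 327\right) \left(-364\right) = \left(\left(6 - 9\right) + 327\right) \left(-364\right) = \left(-3 + 327\right) \left(-364\right) = 324 \left(-364\right) = -117936$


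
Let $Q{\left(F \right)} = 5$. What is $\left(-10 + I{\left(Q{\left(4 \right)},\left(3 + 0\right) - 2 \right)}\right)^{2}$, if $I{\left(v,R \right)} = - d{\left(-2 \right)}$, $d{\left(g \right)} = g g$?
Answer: $196$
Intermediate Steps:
$d{\left(g \right)} = g^{2}$
$I{\left(v,R \right)} = -4$ ($I{\left(v,R \right)} = - \left(-2\right)^{2} = \left(-1\right) 4 = -4$)
$\left(-10 + I{\left(Q{\left(4 \right)},\left(3 + 0\right) - 2 \right)}\right)^{2} = \left(-10 - 4\right)^{2} = \left(-14\right)^{2} = 196$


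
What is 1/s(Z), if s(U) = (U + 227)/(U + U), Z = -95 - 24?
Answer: -119/54 ≈ -2.2037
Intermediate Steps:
Z = -119
s(U) = (227 + U)/(2*U) (s(U) = (227 + U)/((2*U)) = (227 + U)*(1/(2*U)) = (227 + U)/(2*U))
1/s(Z) = 1/((½)*(227 - 119)/(-119)) = 1/((½)*(-1/119)*108) = 1/(-54/119) = -119/54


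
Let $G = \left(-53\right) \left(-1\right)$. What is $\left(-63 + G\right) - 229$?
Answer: $-239$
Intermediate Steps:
$G = 53$
$\left(-63 + G\right) - 229 = \left(-63 + 53\right) - 229 = -10 - 229 = -239$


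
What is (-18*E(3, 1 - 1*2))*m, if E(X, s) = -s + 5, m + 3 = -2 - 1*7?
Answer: 1296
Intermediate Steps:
m = -12 (m = -3 + (-2 - 1*7) = -3 + (-2 - 7) = -3 - 9 = -12)
E(X, s) = 5 - s
(-18*E(3, 1 - 1*2))*m = -18*(5 - (1 - 1*2))*(-12) = -18*(5 - (1 - 2))*(-12) = -18*(5 - 1*(-1))*(-12) = -18*(5 + 1)*(-12) = -18*6*(-12) = -108*(-12) = 1296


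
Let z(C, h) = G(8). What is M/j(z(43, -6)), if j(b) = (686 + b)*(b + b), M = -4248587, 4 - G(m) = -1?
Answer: -4248587/6910 ≈ -614.85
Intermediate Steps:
G(m) = 5 (G(m) = 4 - 1*(-1) = 4 + 1 = 5)
z(C, h) = 5
j(b) = 2*b*(686 + b) (j(b) = (686 + b)*(2*b) = 2*b*(686 + b))
M/j(z(43, -6)) = -4248587*1/(10*(686 + 5)) = -4248587/(2*5*691) = -4248587/6910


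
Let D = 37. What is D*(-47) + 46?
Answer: -1693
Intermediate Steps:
D*(-47) + 46 = 37*(-47) + 46 = -1739 + 46 = -1693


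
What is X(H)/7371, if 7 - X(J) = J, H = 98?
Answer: -1/81 ≈ -0.012346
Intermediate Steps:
X(J) = 7 - J
X(H)/7371 = (7 - 1*98)/7371 = (7 - 98)*(1/7371) = -91*1/7371 = -1/81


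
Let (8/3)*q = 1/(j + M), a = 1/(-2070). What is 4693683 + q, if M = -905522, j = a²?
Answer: 36423648627541713759/7760142435598 ≈ 4.6937e+6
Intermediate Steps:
a = -1/2070 ≈ -0.00048309
j = 1/4284900 (j = (-1/2070)² = 1/4284900 ≈ 2.3338e-7)
q = -3213675/7760142435598 (q = 3/(8*(1/4284900 - 905522)) = 3/(8*(-3880071217799/4284900)) = (3/8)*(-4284900/3880071217799) = -3213675/7760142435598 ≈ -4.1413e-7)
4693683 + q = 4693683 - 3213675/7760142435598 = 36423648627541713759/7760142435598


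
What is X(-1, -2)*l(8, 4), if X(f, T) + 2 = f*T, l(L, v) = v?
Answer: 0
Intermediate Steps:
X(f, T) = -2 + T*f (X(f, T) = -2 + f*T = -2 + T*f)
X(-1, -2)*l(8, 4) = (-2 - 2*(-1))*4 = (-2 + 2)*4 = 0*4 = 0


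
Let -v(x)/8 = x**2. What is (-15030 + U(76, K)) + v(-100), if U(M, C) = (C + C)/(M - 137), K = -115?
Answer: -5796600/61 ≈ -95026.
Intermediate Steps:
U(M, C) = 2*C/(-137 + M) (U(M, C) = (2*C)/(-137 + M) = 2*C/(-137 + M))
v(x) = -8*x**2
(-15030 + U(76, K)) + v(-100) = (-15030 + 2*(-115)/(-137 + 76)) - 8*(-100)**2 = (-15030 + 2*(-115)/(-61)) - 8*10000 = (-15030 + 2*(-115)*(-1/61)) - 80000 = (-15030 + 230/61) - 80000 = -916600/61 - 80000 = -5796600/61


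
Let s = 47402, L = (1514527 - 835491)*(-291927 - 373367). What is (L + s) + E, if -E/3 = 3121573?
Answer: -451767893901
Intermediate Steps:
E = -9364719 (E = -3*3121573 = -9364719)
L = -451758576584 (L = 679036*(-665294) = -451758576584)
(L + s) + E = (-451758576584 + 47402) - 9364719 = -451758529182 - 9364719 = -451767893901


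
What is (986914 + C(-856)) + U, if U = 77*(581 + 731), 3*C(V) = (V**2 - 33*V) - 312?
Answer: 4024486/3 ≈ 1.3415e+6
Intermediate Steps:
C(V) = -104 - 11*V + V**2/3 (C(V) = ((V**2 - 33*V) - 312)/3 = (-312 + V**2 - 33*V)/3 = -104 - 11*V + V**2/3)
U = 101024 (U = 77*1312 = 101024)
(986914 + C(-856)) + U = (986914 + (-104 - 11*(-856) + (1/3)*(-856)**2)) + 101024 = (986914 + (-104 + 9416 + (1/3)*732736)) + 101024 = (986914 + (-104 + 9416 + 732736/3)) + 101024 = (986914 + 760672/3) + 101024 = 3721414/3 + 101024 = 4024486/3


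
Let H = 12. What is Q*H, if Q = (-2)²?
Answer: 48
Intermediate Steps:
Q = 4
Q*H = 4*12 = 48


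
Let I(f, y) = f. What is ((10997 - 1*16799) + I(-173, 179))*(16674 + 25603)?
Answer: -252605075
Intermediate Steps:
((10997 - 1*16799) + I(-173, 179))*(16674 + 25603) = ((10997 - 1*16799) - 173)*(16674 + 25603) = ((10997 - 16799) - 173)*42277 = (-5802 - 173)*42277 = -5975*42277 = -252605075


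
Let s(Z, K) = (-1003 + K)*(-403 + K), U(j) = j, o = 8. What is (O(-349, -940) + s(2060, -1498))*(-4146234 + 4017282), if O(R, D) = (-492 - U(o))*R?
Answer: -635591641752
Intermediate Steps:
O(R, D) = -500*R (O(R, D) = (-492 - 1*8)*R = (-492 - 8)*R = -500*R)
(O(-349, -940) + s(2060, -1498))*(-4146234 + 4017282) = (-500*(-349) + (404209 + (-1498)² - 1406*(-1498)))*(-4146234 + 4017282) = (174500 + (404209 + 2244004 + 2106188))*(-128952) = (174500 + 4754401)*(-128952) = 4928901*(-128952) = -635591641752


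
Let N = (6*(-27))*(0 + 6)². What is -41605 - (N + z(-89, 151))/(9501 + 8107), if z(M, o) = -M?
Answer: -732575097/17608 ≈ -41605.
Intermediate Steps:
N = -5832 (N = -162*6² = -162*36 = -5832)
-41605 - (N + z(-89, 151))/(9501 + 8107) = -41605 - (-5832 - 1*(-89))/(9501 + 8107) = -41605 - (-5832 + 89)/17608 = -41605 - (-5743)/17608 = -41605 - 1*(-5743/17608) = -41605 + 5743/17608 = -732575097/17608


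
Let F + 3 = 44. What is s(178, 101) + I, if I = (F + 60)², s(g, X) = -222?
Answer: 9979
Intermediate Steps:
F = 41 (F = -3 + 44 = 41)
I = 10201 (I = (41 + 60)² = 101² = 10201)
s(178, 101) + I = -222 + 10201 = 9979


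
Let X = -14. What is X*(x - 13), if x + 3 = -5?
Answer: 294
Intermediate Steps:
x = -8 (x = -3 - 5 = -8)
X*(x - 13) = -14*(-8 - 13) = -14*(-21) = 294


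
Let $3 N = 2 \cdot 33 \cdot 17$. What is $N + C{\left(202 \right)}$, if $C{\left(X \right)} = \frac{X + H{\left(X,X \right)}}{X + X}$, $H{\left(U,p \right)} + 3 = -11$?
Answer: $\frac{37821}{101} \approx 374.47$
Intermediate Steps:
$H{\left(U,p \right)} = -14$ ($H{\left(U,p \right)} = -3 - 11 = -14$)
$N = 374$ ($N = \frac{2 \cdot 33 \cdot 17}{3} = \frac{66 \cdot 17}{3} = \frac{1}{3} \cdot 1122 = 374$)
$C{\left(X \right)} = \frac{-14 + X}{2 X}$ ($C{\left(X \right)} = \frac{X - 14}{X + X} = \frac{-14 + X}{2 X}$)
$N + C{\left(202 \right)} = 374 + \frac{-14 + 202}{2 \cdot 202} = 374 + \frac{1}{2} \cdot \frac{1}{202} \cdot 188 = 374 + \frac{47}{101} = \frac{37821}{101}$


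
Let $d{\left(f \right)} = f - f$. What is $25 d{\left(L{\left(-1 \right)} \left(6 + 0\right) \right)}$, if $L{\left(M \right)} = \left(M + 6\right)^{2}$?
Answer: $0$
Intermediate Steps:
$L{\left(M \right)} = \left(6 + M\right)^{2}$
$d{\left(f \right)} = 0$
$25 d{\left(L{\left(-1 \right)} \left(6 + 0\right) \right)} = 25 \cdot 0 = 0$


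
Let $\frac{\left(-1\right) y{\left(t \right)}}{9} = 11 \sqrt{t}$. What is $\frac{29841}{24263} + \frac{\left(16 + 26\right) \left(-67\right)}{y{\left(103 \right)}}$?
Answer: $\frac{29841}{24263} + \frac{938 \sqrt{103}}{3399} \approx 4.0306$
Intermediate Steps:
$y{\left(t \right)} = - 99 \sqrt{t}$ ($y{\left(t \right)} = - 9 \cdot 11 \sqrt{t} = - 99 \sqrt{t}$)
$\frac{29841}{24263} + \frac{\left(16 + 26\right) \left(-67\right)}{y{\left(103 \right)}} = \frac{29841}{24263} + \frac{\left(16 + 26\right) \left(-67\right)}{\left(-99\right) \sqrt{103}} = 29841 \cdot \frac{1}{24263} + 42 \left(-67\right) \left(- \frac{\sqrt{103}}{10197}\right) = \frac{29841}{24263} - 2814 \left(- \frac{\sqrt{103}}{10197}\right) = \frac{29841}{24263} + \frac{938 \sqrt{103}}{3399}$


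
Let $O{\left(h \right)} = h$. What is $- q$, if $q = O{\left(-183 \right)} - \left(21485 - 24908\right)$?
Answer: $-3240$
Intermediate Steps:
$q = 3240$ ($q = -183 - \left(21485 - 24908\right) = -183 - -3423 = -183 + 3423 = 3240$)
$- q = \left(-1\right) 3240 = -3240$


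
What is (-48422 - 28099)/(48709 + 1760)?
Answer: -25507/16823 ≈ -1.5162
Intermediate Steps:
(-48422 - 28099)/(48709 + 1760) = -76521/50469 = -76521*1/50469 = -25507/16823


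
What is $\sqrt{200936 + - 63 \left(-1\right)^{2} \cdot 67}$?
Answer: $\sqrt{196715} \approx 443.53$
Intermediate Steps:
$\sqrt{200936 + - 63 \left(-1\right)^{2} \cdot 67} = \sqrt{200936 + \left(-63\right) 1 \cdot 67} = \sqrt{200936 - 4221} = \sqrt{196715}$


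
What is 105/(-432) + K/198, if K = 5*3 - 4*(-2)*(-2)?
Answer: -131/528 ≈ -0.24811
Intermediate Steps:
K = -1 (K = 15 + 8*(-2) = 15 - 16 = -1)
105/(-432) + K/198 = 105/(-432) - 1/198 = 105*(-1/432) - 1*1/198 = -35/144 - 1/198 = -131/528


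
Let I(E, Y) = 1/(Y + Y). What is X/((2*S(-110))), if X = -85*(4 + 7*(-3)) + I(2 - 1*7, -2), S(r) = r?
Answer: -5779/880 ≈ -6.5670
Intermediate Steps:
I(E, Y) = 1/(2*Y)
X = 5779/4 (X = -85*(4 + 7*(-3)) + (½)/(-2) = -85*(4 - 21) + (½)*(-½) = -85*(-17) - ¼ = 1445 - ¼ = 5779/4 ≈ 1444.8)
X/((2*S(-110))) = 5779/(4*((2*(-110)))) = (5779/4)/(-220) = (5779/4)*(-1/220) = -5779/880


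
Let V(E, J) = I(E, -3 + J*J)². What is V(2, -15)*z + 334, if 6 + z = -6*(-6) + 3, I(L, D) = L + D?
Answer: 1656142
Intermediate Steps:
I(L, D) = D + L
V(E, J) = (-3 + E + J²)² (V(E, J) = ((-3 + J*J) + E)² = ((-3 + J²) + E)² = (-3 + E + J²)²)
z = 33 (z = -6 + (-6*(-6) + 3) = -6 + (36 + 3) = -6 + 39 = 33)
V(2, -15)*z + 334 = (-3 + 2 + (-15)²)²*33 + 334 = (-3 + 2 + 225)²*33 + 334 = 224²*33 + 334 = 50176*33 + 334 = 1655808 + 334 = 1656142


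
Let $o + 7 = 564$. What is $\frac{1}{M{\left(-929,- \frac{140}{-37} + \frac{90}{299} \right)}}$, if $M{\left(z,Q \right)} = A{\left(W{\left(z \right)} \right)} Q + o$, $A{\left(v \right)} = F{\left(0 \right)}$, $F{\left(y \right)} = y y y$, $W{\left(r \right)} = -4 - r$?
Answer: $\frac{1}{557} \approx 0.0017953$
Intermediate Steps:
$o = 557$ ($o = -7 + 564 = 557$)
$F{\left(y \right)} = y^{3}$ ($F{\left(y \right)} = y^{2} y = y^{3}$)
$A{\left(v \right)} = 0$ ($A{\left(v \right)} = 0^{3} = 0$)
$M{\left(z,Q \right)} = 557$ ($M{\left(z,Q \right)} = 0 Q + 557 = 0 + 557 = 557$)
$\frac{1}{M{\left(-929,- \frac{140}{-37} + \frac{90}{299} \right)}} = \frac{1}{557}$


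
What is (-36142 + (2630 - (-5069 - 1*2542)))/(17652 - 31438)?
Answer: 25901/13786 ≈ 1.8788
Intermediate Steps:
(-36142 + (2630 - (-5069 - 1*2542)))/(17652 - 31438) = (-36142 + (2630 - (-5069 - 2542)))/(-13786) = (-36142 + (2630 - 1*(-7611)))*(-1/13786) = (-36142 + (2630 + 7611))*(-1/13786) = (-36142 + 10241)*(-1/13786) = -25901*(-1/13786) = 25901/13786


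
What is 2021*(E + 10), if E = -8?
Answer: 4042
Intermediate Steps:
2021*(E + 10) = 2021*(-8 + 10) = 2021*2 = 4042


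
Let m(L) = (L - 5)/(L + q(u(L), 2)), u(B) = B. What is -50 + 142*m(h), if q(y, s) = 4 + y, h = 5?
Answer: -50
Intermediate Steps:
m(L) = (-5 + L)/(4 + 2*L) (m(L) = (L - 5)/(L + (4 + L)) = (-5 + L)/(4 + 2*L))
-50 + 142*m(h) = -50 + 142*((-5 + 5)/(2*(2 + 5))) = -50 + 142*((½)*0/7) = -50 + 142*((½)*(⅐)*0) = -50 + 142*0 = -50 + 0 = -50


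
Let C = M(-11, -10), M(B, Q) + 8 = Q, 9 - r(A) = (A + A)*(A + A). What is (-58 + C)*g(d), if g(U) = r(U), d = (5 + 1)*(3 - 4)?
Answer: 10260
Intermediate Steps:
r(A) = 9 - 4*A**2 (r(A) = 9 - (A + A)*(A + A) = 9 - 2*A*2*A = 9 - 4*A**2)
d = -6 (d = 6*(-1) = -6)
g(U) = 9 - 4*U**2
M(B, Q) = -8 + Q
C = -18 (C = -8 - 10 = -18)
(-58 + C)*g(d) = (-58 - 18)*(9 - 4*(-6)**2) = -76*(9 - 4*36) = -76*(9 - 144) = -76*(-135) = 10260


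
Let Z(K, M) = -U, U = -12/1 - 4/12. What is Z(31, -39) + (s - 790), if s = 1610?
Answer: 2497/3 ≈ 832.33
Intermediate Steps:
U = -37/3 (U = -12*1 - 4*1/12 = -12 - ⅓ = -37/3 ≈ -12.333)
Z(K, M) = 37/3 (Z(K, M) = -1*(-37/3) = 37/3)
Z(31, -39) + (s - 790) = 37/3 + (1610 - 790) = 37/3 + 820 = 2497/3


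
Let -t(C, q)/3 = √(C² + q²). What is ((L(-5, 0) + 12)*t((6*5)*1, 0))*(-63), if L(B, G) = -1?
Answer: 62370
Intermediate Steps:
t(C, q) = -3*√(C² + q²)
((L(-5, 0) + 12)*t((6*5)*1, 0))*(-63) = ((-1 + 12)*(-3*√(((6*5)*1)² + 0²)))*(-63) = (11*(-3*√((30*1)² + 0)))*(-63) = (11*(-3*√(30² + 0)))*(-63) = (11*(-3*√(900 + 0)))*(-63) = (11*(-3*√900))*(-63) = (11*(-3*30))*(-63) = (11*(-90))*(-63) = -990*(-63) = 62370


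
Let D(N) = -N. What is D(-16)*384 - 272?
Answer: 5872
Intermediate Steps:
D(-16)*384 - 272 = -1*(-16)*384 - 272 = 16*384 - 272 = 6144 - 272 = 5872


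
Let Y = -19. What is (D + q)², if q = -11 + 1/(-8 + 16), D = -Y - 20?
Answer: 9025/64 ≈ 141.02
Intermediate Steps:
D = -1 (D = -1*(-19) - 20 = 19 - 20 = -1)
q = -87/8 (q = -11 + 1/8 = -11 + ⅛ = -87/8 ≈ -10.875)
(D + q)² = (-1 - 87/8)² = (-95/8)² = 9025/64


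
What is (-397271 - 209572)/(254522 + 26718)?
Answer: -606843/281240 ≈ -2.1577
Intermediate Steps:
(-397271 - 209572)/(254522 + 26718) = -606843/281240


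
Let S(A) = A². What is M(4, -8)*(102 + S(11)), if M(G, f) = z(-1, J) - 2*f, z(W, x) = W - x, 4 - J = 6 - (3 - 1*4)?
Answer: 4014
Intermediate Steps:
J = -3 (J = 4 - (6 - (3 - 1*4)) = 4 - (6 - (3 - 4)) = 4 - (6 - 1*(-1)) = 4 - (6 + 1) = 4 - 1*7 = 4 - 7 = -3)
M(G, f) = 2 - 2*f (M(G, f) = (-1 - 1*(-3)) - 2*f = (-1 + 3) - 2*f = 2 - 2*f)
M(4, -8)*(102 + S(11)) = (2 - 2*(-8))*(102 + 11²) = (2 + 16)*(102 + 121) = 18*223 = 4014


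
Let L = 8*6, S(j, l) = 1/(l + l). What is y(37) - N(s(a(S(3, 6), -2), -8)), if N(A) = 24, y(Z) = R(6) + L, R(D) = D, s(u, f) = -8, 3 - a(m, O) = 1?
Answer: 30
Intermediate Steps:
S(j, l) = 1/(2*l)
a(m, O) = 2 (a(m, O) = 3 - 1*1 = 3 - 1 = 2)
L = 48
y(Z) = 54 (y(Z) = 6 + 48 = 54)
y(37) - N(s(a(S(3, 6), -2), -8)) = 54 - 1*24 = 54 - 24 = 30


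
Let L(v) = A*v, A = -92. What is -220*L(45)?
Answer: 910800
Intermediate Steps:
L(v) = -92*v
-220*L(45) = -(-20240)*45 = -220*(-4140) = 910800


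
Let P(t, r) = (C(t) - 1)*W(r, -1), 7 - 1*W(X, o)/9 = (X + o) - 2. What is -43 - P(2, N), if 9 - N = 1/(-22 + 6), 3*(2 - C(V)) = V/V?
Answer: -389/8 ≈ -48.625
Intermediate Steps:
W(X, o) = 81 - 9*X - 9*o (W(X, o) = 63 - 9*((X + o) - 2) = 63 - 9*(-2 + X + o) = 63 + (18 - 9*X - 9*o) = 81 - 9*X - 9*o)
C(V) = 5/3 (C(V) = 2 - V/(3*V) = 2 - ⅓*1 = 2 - ⅓ = 5/3)
N = 145/16 (N = 9 - 1/(-22 + 6) = 9 - 1/(-16) = 9 - 1*(-1/16) = 9 + 1/16 = 145/16 ≈ 9.0625)
P(t, r) = 60 - 6*r (P(t, r) = (5/3 - 1)*(81 - 9*r - 9*(-1)) = 2*(81 - 9*r + 9)/3 = 2*(90 - 9*r)/3 = 60 - 6*r)
-43 - P(2, N) = -43 - (60 - 6*145/16) = -43 - (60 - 435/8) = -43 - 1*45/8 = -43 - 45/8 = -389/8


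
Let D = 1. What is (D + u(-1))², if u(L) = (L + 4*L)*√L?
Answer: (1 - 5*I)² ≈ -24.0 - 10.0*I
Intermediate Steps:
u(L) = 5*L^(3/2) (u(L) = (5*L)*√L = 5*L^(3/2))
(D + u(-1))² = (1 + 5*(-1)^(3/2))² = (1 + 5*(-I))² = (1 - 5*I)²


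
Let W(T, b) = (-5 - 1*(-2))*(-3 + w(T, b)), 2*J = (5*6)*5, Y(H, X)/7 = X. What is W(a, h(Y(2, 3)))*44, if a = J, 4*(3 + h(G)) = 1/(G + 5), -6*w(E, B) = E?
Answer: 2046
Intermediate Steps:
Y(H, X) = 7*X
w(E, B) = -E/6
J = 75 (J = ((5*6)*5)/2 = (30*5)/2 = (½)*150 = 75)
h(G) = -3 + 1/(4*(5 + G)) (h(G) = -3 + 1/(4*(G + 5)) = -3 + 1/(4*(5 + G)))
a = 75
W(T, b) = 9 + T/2 (W(T, b) = (-5 - 1*(-2))*(-3 - T/6) = (-5 + 2)*(-3 - T/6) = -3*(-3 - T/6) = 9 + T/2)
W(a, h(Y(2, 3)))*44 = (9 + (½)*75)*44 = (9 + 75/2)*44 = (93/2)*44 = 2046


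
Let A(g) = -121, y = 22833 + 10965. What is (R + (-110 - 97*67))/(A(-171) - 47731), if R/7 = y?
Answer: -229977/47852 ≈ -4.8060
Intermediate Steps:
y = 33798
R = 236586 (R = 7*33798 = 236586)
(R + (-110 - 97*67))/(A(-171) - 47731) = (236586 + (-110 - 97*67))/(-121 - 47731) = (236586 + (-110 - 6499))/(-47852) = (236586 - 6609)*(-1/47852) = 229977*(-1/47852) = -229977/47852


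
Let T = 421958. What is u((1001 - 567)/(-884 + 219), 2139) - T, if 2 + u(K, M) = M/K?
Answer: -850475/2 ≈ -4.2524e+5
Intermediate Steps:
u(K, M) = -2 + M/K
u((1001 - 567)/(-884 + 219), 2139) - T = (-2 + 2139/(((1001 - 567)/(-884 + 219)))) - 1*421958 = (-2 + 2139/((434/(-665)))) - 421958 = (-2 + 2139/((434*(-1/665)))) - 421958 = (-2 + 2139/(-62/95)) - 421958 = (-2 + 2139*(-95/62)) - 421958 = (-2 - 6555/2) - 421958 = -6559/2 - 421958 = -850475/2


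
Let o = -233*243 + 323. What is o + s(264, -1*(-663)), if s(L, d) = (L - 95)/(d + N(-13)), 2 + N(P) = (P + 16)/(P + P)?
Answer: -967329774/17183 ≈ -56296.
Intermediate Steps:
N(P) = -2 + (16 + P)/(2*P) (N(P) = -2 + (P + 16)/(P + P) = -2 + (16 + P)/((2*P)) = -2 + (16 + P)*(1/(2*P)) = -2 + (16 + P)/(2*P))
s(L, d) = (-95 + L)/(-55/26 + d) (s(L, d) = (L - 95)/(d + (-3/2 + 8/(-13))) = (-95 + L)/(d + (-3/2 + 8*(-1/13))) = (-95 + L)/(d + (-3/2 - 8/13)) = (-95 + L)/(d - 55/26) = (-95 + L)/(-55/26 + d))
o = -56296 (o = -56619 + 323 = -56296)
o + s(264, -1*(-663)) = -56296 + 26*(95 - 1*264)/(55 - (-26)*(-663)) = -56296 + 26*(95 - 264)/(55 - 26*663) = -56296 + 26*(-169)/(55 - 17238) = -56296 + 26*(-169)/(-17183) = -56296 + 26*(-1/17183)*(-169) = -56296 + 4394/17183 = -967329774/17183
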